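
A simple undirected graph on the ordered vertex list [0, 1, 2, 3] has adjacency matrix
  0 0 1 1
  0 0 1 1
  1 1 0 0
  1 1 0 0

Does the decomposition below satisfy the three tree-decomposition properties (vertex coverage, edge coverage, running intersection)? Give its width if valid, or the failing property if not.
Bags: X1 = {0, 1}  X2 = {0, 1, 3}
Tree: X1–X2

A tree decomposition must satisfy three properties: every vertex lies in some bag; for every edge, both endpoints lie together in some bag; and for every vertex, the bags containing it form a connected subtree. Here vertex 2 appears in no bag, so the decomposition is invalid.

No — vertex 2 appears in no bag.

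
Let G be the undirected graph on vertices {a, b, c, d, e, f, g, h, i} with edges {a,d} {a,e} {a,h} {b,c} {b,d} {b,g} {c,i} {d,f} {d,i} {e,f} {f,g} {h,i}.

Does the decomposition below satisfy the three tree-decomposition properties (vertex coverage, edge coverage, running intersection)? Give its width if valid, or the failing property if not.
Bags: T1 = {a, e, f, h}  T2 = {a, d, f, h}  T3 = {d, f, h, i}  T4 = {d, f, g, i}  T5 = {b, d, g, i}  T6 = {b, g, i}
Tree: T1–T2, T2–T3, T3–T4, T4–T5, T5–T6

No — vertex c appears in no bag.

A tree decomposition must satisfy three properties: every vertex lies in some bag; for every edge, both endpoints lie together in some bag; and for every vertex, the bags containing it form a connected subtree. Here vertex c appears in no bag, so the decomposition is invalid.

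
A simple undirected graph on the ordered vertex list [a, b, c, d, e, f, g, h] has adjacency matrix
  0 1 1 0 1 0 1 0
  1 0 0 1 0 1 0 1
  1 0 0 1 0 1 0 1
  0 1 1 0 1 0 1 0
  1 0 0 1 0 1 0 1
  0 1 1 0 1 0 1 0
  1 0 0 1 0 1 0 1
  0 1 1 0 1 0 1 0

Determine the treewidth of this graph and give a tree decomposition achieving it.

The largest bag has 5 vertices, giving width 4; this decomposition certifies tw(G) ≤ 4. For the lower bound: the 5 vertex sets {g,h}, {c,f}, {d,e}, {a}, {b} are disjoint, each induces a connected subgraph, and every pair is joined by at least one edge of G. Contracting each set to a single vertex therefore yields K_{5} as a minor, and since treewidth is minor-monotone, tw(G) ≥ tw(K_{5}) = 4. Hence tw(G) = 4 exactly.

Treewidth 4.
One optimal decomposition is:
Bags: B1 = {a, d, f, g, h}  B2 = {a, c, d, f, h}  B3 = {a, d, e, f, h}  B4 = {a, b, d, f, h}
Tree: B1–B2, B2–B3, B3–B4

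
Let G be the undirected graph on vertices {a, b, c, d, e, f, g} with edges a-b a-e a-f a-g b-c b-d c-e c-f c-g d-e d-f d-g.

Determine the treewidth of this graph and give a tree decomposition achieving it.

Treewidth 3.
Bags: B1 = {a, c, d, e}  B2 = {a, c, d, g}  B3 = {a, b, c, d}  B4 = {a, c, d, f}
Tree: B1–B2, B2–B3, B3–B4

The largest bag has 4 vertices, giving width 3; this decomposition certifies tw(G) ≤ 3. For the lower bound: the 4 vertex sets {a,e}, {d,g}, {c}, {b} are disjoint, each induces a connected subgraph, and every pair is joined by at least one edge of G. Contracting each set to a single vertex therefore yields K_{4} as a minor, and since treewidth is minor-monotone, tw(G) ≥ tw(K_{4}) = 3. The upper and lower bounds meet at 3, so that is the treewidth.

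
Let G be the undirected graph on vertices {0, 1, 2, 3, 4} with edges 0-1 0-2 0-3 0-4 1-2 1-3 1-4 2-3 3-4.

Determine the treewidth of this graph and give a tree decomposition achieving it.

Treewidth 3.
One such decomposition:
Bags: B1 = {0, 1, 3, 4}  B2 = {0, 1, 2, 3}
Tree: B1–B2

The largest bag has 4 vertices, giving width 3; this decomposition certifies tw(G) ≤ 3. On the other hand G contains the 4-clique {0, 1, 2, 3}. A clique must lie in a single bag of any decomposition, so no decomposition can have width below 3. The upper and lower bounds meet at 3, so that is the treewidth.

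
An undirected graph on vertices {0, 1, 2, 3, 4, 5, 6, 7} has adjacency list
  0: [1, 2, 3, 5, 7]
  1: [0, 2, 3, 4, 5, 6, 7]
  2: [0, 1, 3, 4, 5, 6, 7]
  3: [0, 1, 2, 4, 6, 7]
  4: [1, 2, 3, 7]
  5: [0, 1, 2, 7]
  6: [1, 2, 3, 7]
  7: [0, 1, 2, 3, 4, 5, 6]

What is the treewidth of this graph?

4

A width-4 tree decomposition is:
Bags: B1 = {1, 2, 3, 4, 7}  B2 = {0, 1, 2, 3, 7}  B3 = {1, 2, 3, 6, 7}  B4 = {0, 1, 2, 5, 7}
Tree: B1–B2, B1–B3, B2–B4
The largest bag has 5 vertices, giving width 4; this decomposition certifies tw(G) ≤ 4. For the lower bound, the 5 vertices {0, 1, 2, 3, 7} are pairwise adjacent, and any tree decomposition puts a clique entirely inside one bag — forcing width ≥ 4. The upper and lower bounds meet at 4, so that is the treewidth.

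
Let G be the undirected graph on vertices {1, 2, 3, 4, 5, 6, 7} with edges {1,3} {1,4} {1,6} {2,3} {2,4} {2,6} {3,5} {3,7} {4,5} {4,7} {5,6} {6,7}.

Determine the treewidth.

A width-3 tree decomposition is:
Bags: B1 = {3, 4, 6, 7}  B2 = {2, 3, 4, 6}  B3 = {1, 3, 4, 6}  B4 = {3, 4, 5, 6}
Tree: B1–B2, B2–B3, B3–B4
Every bag has size at most 4, so the width is 4 − 1 = 3 and tw(G) ≤ 3. For the lower bound: the 4 vertex sets {3,7}, {2,6}, {4}, {1} are disjoint, each induces a connected subgraph, and every pair is joined by at least one edge of G. Contracting each set to a single vertex therefore yields K_{4} as a minor, and since treewidth is minor-monotone, tw(G) ≥ tw(K_{4}) = 3. Therefore the treewidth is 3.

3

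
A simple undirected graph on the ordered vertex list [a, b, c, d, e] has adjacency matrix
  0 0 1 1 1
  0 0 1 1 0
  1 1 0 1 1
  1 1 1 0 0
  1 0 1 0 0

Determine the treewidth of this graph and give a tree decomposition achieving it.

Treewidth 2.
One optimal decomposition is:
Bags: B1 = {a, c, e}  B2 = {a, c, d}  B3 = {b, c, d}
Tree: B1–B2, B2–B3

Each bag holds 3 vertices, so the decomposition has width 2, which upper-bounds the treewidth. For the lower bound, the 3 vertices {a, c, d} are pairwise adjacent, and any tree decomposition puts a clique entirely inside one bag — forcing width ≥ 2. Hence tw(G) = 2 exactly.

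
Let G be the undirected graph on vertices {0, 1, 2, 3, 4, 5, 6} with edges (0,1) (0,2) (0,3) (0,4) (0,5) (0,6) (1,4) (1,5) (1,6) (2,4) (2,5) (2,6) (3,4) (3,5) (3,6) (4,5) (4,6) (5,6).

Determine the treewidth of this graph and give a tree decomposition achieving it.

The largest bag has 5 vertices, giving width 4; this decomposition certifies tw(G) ≤ 4. On the other hand G contains the 5-clique {0, 1, 4, 5, 6}. A clique must lie in a single bag of any decomposition, so no decomposition can have width below 4. The upper and lower bounds meet at 4, so that is the treewidth.

Treewidth 4.
Bags: B1 = {0, 3, 4, 5, 6}  B2 = {0, 1, 4, 5, 6}  B3 = {0, 2, 4, 5, 6}
Tree: B1–B2, B2–B3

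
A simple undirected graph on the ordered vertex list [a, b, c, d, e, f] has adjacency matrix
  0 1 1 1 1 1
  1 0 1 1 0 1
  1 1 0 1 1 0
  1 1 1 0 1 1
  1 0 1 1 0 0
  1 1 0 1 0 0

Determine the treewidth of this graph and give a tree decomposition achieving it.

Treewidth 3.
One such decomposition:
Bags: B1 = {a, b, c, d}  B2 = {a, b, d, f}  B3 = {a, c, d, e}
Tree: B1–B2, B1–B3

Every bag has size at most 4, so the width is 4 − 1 = 3 and tw(G) ≤ 3. For the lower bound, the 4 vertices {a, c, d, e} are pairwise adjacent, and any tree decomposition puts a clique entirely inside one bag — forcing width ≥ 3. Hence tw(G) = 3 exactly.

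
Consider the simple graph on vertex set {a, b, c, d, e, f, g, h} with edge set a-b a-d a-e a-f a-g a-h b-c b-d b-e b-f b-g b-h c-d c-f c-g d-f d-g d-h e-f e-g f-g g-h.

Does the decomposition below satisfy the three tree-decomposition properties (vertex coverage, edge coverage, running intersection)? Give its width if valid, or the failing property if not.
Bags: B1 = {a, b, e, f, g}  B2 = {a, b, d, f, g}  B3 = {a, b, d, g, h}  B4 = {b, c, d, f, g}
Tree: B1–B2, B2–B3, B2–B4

Yes; width 4.

Vertex coverage: the bags together contain {a, b, c, d, e, f, g, h}, the full vertex set. Edge coverage: each edge of G has both endpoints in at least one bag. Running intersection: for every vertex, the bags containing it form a connected subtree. All three properties hold, so this is a valid tree decomposition of width max|bag| − 1 = 4, and hence tw(G) ≤ 4.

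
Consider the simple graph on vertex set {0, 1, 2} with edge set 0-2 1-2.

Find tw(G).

A width-1 tree decomposition is:
Bags: B1 = {0, 2}  B2 = {1, 2}
Tree: B1–B2
The largest bag has 2 vertices, giving width 1; this decomposition certifies tw(G) ≤ 1. Since G has at least one edge (e.g. 0–2), it is not an edgeless graph, so tw(G) ≥ 1. The upper and lower bounds meet at 1, so that is the treewidth.

1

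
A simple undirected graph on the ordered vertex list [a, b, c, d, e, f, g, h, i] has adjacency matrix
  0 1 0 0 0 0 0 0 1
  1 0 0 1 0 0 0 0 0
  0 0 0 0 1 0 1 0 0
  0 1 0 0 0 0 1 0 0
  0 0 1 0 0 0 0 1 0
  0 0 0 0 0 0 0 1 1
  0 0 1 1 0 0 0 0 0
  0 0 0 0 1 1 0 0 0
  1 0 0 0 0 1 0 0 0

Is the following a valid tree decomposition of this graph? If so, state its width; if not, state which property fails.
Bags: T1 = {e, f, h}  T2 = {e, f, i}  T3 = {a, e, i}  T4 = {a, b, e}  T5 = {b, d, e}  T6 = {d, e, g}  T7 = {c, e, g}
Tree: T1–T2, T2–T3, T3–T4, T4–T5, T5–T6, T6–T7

Vertex coverage: the bags together contain {a, b, c, d, e, f, g, h, i}, the full vertex set. Edge coverage: each edge of G has both endpoints in at least one bag. Running intersection: for every vertex, the bags containing it form a connected subtree. All three properties hold, so this is a valid tree decomposition of width max|bag| − 1 = 2, and hence tw(G) ≤ 2.

Yes; width 2.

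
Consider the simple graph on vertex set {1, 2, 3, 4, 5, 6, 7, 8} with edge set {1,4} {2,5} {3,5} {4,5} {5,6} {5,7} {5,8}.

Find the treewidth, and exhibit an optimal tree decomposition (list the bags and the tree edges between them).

Treewidth 1.
Bags: B1 = {5, 8}  B2 = {2, 5}  B3 = {4, 5}  B4 = {5, 6}  B5 = {3, 5}  B6 = {5, 7}  B7 = {1, 4}
Tree: B1–B2, B2–B3, B2–B4, B2–B5, B2–B6, B3–B7

Each bag holds 2 vertices, so the decomposition has width 1, which upper-bounds the treewidth. Any graph with an edge has treewidth ≥ 1, and G has the edge 8–5. Therefore the treewidth is 1.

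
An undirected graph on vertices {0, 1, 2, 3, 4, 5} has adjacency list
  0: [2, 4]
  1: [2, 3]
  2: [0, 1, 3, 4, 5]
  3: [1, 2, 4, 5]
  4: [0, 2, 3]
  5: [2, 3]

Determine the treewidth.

A width-2 tree decomposition is:
Bags: B1 = {2, 3, 4}  B2 = {2, 3, 5}  B3 = {1, 2, 3}  B4 = {0, 2, 4}
Tree: B1–B2, B1–B3, B1–B4
The largest bag has 3 vertices, giving width 2; this decomposition certifies tw(G) ≤ 2. On the other hand G contains the 3-clique {0, 2, 4}. A clique must lie in a single bag of any decomposition, so no decomposition can have width below 2. Therefore the treewidth is 2.

2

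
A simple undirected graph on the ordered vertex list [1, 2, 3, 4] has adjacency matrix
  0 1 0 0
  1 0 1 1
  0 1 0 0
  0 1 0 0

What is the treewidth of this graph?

A width-1 tree decomposition is:
Bags: B1 = {2, 3}  B2 = {2, 4}  B3 = {1, 2}
Tree: B1–B2, B1–B3
Every bag has size at most 2, so the width is 2 − 1 = 1 and tw(G) ≤ 1. Since G has at least one edge (e.g. 2–3), it is not an edgeless graph, so tw(G) ≥ 1. Therefore the treewidth is 1.

1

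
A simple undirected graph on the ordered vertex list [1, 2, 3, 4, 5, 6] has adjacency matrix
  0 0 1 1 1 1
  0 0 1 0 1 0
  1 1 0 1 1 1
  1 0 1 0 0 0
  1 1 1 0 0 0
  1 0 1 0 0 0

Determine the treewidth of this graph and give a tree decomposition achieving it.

Treewidth 2.
One optimal decomposition is:
Bags: B1 = {1, 3, 6}  B2 = {1, 3, 5}  B3 = {2, 3, 5}  B4 = {1, 3, 4}
Tree: B1–B2, B2–B3, B2–B4

Each bag holds 3 vertices, so the decomposition has width 2, which upper-bounds the treewidth. For the lower bound, the 3 vertices {1, 3, 4} are pairwise adjacent, and any tree decomposition puts a clique entirely inside one bag — forcing width ≥ 2. Combining the bounds, tw(G) = 2.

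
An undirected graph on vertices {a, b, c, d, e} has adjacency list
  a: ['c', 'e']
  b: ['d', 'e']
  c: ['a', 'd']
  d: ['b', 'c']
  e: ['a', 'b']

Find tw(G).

A width-2 tree decomposition is:
Bags: B1 = {a, c, d}  B2 = {a, b, d}  B3 = {a, b, e}
Tree: B1–B2, B2–B3
Every bag has size at most 3, so the width is 3 − 1 = 2 and tw(G) ≤ 2. Since a–c–d–b–e–a is a cycle in G, G is not acyclic. Forests are exactly the graphs of treewidth ≤ 1, so tw(G) ≥ 2. Therefore the treewidth is 2.

2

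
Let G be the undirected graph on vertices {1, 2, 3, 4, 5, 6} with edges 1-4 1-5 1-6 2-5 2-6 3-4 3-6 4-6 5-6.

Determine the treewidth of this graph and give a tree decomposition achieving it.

Treewidth 2.
One such decomposition:
Bags: B1 = {2, 5, 6}  B2 = {1, 5, 6}  B3 = {1, 4, 6}  B4 = {3, 4, 6}
Tree: B1–B2, B2–B3, B3–B4

Each bag holds 3 vertices, so the decomposition has width 2, which upper-bounds the treewidth. For the lower bound, the 3 vertices {1, 4, 6} are pairwise adjacent, and any tree decomposition puts a clique entirely inside one bag — forcing width ≥ 2. Combining the bounds, tw(G) = 2.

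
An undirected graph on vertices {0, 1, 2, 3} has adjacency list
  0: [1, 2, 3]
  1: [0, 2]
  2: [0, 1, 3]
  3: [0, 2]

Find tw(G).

2

A width-2 tree decomposition is:
Bags: B1 = {0, 1, 2}  B2 = {0, 2, 3}
Tree: B1–B2
Every bag has size at most 3, so the width is 3 − 1 = 2 and tw(G) ≤ 2. For the lower bound, the 3 vertices {0, 1, 2} are pairwise adjacent, and any tree decomposition puts a clique entirely inside one bag — forcing width ≥ 2. Combining the bounds, tw(G) = 2.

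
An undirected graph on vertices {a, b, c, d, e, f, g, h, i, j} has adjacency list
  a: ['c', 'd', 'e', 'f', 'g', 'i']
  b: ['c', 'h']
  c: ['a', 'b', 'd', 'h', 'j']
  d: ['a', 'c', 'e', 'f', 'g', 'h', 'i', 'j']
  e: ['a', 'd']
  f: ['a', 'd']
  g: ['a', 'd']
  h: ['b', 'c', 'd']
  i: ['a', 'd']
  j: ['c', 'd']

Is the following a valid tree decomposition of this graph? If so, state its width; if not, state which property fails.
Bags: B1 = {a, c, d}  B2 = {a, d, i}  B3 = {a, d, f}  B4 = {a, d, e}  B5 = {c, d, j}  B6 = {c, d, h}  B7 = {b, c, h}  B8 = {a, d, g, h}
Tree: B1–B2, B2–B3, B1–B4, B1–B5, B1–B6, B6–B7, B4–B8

A tree decomposition must satisfy three properties: every vertex lies in some bag; for every edge, both endpoints lie together in some bag; and for every vertex, the bags containing it form a connected subtree. Here bags containing vertex h are not connected in the tree, so the decomposition is invalid.

No — bags containing vertex h are not connected in the tree.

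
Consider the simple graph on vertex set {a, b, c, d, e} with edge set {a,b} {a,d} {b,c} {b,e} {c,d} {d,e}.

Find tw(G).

A width-2 tree decomposition is:
Bags: B1 = {b, c, d}  B2 = {b, d, e}  B3 = {a, b, d}
Tree: B1–B2, B2–B3
Every bag has size at most 3, so the width is 3 − 1 = 2 and tw(G) ≤ 2. The edges c–b–e–d–c form a cycle, so G is not a tree and its treewidth is at least 2. Therefore the treewidth is 2.

2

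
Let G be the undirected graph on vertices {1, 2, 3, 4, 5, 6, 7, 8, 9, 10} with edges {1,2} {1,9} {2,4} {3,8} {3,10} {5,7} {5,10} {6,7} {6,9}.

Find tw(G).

A width-1 tree decomposition is:
Bags: B1 = {3, 8}  B2 = {3, 10}  B3 = {5, 10}  B4 = {5, 7}  B5 = {6, 7}  B6 = {6, 9}  B7 = {1, 9}  B8 = {1, 2}  B9 = {2, 4}
Tree: B1–B2, B2–B3, B3–B4, B4–B5, B5–B6, B6–B7, B7–B8, B8–B9
Each bag holds 2 vertices, so the decomposition has width 1, which upper-bounds the treewidth. Any graph with an edge has treewidth ≥ 1, and G has the edge 8–3. Combining the bounds, tw(G) = 1.

1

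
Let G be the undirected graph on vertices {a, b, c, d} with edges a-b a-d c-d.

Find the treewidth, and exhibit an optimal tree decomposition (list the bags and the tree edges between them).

Each bag holds 2 vertices, so the decomposition has width 1, which upper-bounds the treewidth. G has an edge, so its treewidth is at least 1. Hence tw(G) = 1 exactly.

Treewidth 1.
One such decomposition:
Bags: B1 = {a, d}  B2 = {a, b}  B3 = {c, d}
Tree: B1–B2, B1–B3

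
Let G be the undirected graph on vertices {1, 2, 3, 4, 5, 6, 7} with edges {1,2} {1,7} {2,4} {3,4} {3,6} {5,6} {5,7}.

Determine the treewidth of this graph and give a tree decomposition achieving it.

Treewidth 2.
Bags: B1 = {1, 2, 4}  B2 = {1, 4, 7}  B3 = {4, 5, 7}  B4 = {4, 5, 6}  B5 = {3, 4, 6}
Tree: B1–B2, B2–B3, B3–B4, B4–B5

Each bag holds 3 vertices, so the decomposition has width 2, which upper-bounds the treewidth. For the lower bound, G contains the cycle 4–2–1–7–5–6–3–4, so G is not a forest; only forests have treewidth ≤ 1, hence tw(G) ≥ 2. The upper and lower bounds meet at 2, so that is the treewidth.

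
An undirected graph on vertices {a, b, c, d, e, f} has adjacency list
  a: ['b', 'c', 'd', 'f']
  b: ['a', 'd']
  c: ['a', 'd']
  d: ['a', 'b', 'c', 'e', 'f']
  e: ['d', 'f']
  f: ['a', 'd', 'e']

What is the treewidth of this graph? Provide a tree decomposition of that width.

Every bag has size at most 3, so the width is 3 − 1 = 2 and tw(G) ≤ 2. On the other hand G contains the 3-clique {d, e, f}. A clique must lie in a single bag of any decomposition, so no decomposition can have width below 2. Hence tw(G) = 2 exactly.

Treewidth 2.
Bags: B1 = {a, b, d}  B2 = {a, c, d}  B3 = {a, d, f}  B4 = {d, e, f}
Tree: B1–B2, B2–B3, B3–B4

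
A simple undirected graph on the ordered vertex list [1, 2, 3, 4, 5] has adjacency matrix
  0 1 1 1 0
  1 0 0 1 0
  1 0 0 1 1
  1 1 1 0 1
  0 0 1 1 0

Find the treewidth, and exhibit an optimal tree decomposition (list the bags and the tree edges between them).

Each bag holds 3 vertices, so the decomposition has width 2, which upper-bounds the treewidth. For the lower bound, the 3 vertices {1, 2, 4} are pairwise adjacent, and any tree decomposition puts a clique entirely inside one bag — forcing width ≥ 2. The upper and lower bounds meet at 2, so that is the treewidth.

Treewidth 2.
Bags: B1 = {1, 2, 4}  B2 = {1, 3, 4}  B3 = {3, 4, 5}
Tree: B1–B2, B2–B3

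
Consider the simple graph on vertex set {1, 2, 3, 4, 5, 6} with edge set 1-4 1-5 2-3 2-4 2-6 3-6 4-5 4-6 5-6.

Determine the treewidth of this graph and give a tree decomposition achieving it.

Every bag has size at most 3, so the width is 3 − 1 = 2 and tw(G) ≤ 2. On the other hand G contains the 3-clique {2, 3, 6}. A clique must lie in a single bag of any decomposition, so no decomposition can have width below 2. Combining the bounds, tw(G) = 2.

Treewidth 2.
One optimal decomposition is:
Bags: B1 = {2, 4, 6}  B2 = {4, 5, 6}  B3 = {1, 4, 5}  B4 = {2, 3, 6}
Tree: B1–B2, B2–B3, B1–B4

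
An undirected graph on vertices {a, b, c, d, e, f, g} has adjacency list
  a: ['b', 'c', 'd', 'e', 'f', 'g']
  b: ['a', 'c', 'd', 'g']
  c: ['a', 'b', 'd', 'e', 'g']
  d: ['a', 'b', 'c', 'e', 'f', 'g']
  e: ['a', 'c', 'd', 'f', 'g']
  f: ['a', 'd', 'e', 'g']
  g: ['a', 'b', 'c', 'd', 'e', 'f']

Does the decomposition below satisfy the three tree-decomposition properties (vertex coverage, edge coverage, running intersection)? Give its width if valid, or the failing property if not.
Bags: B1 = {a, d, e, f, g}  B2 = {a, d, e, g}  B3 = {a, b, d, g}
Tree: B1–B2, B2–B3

No — vertex c appears in no bag.

A tree decomposition must satisfy three properties: every vertex lies in some bag; for every edge, both endpoints lie together in some bag; and for every vertex, the bags containing it form a connected subtree. Here vertex c appears in no bag, so the decomposition is invalid.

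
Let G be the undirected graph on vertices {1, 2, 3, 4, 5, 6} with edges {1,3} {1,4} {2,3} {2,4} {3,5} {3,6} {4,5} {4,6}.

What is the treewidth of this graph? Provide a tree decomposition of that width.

Each bag holds 3 vertices, so the decomposition has width 2, which upper-bounds the treewidth. For the lower bound, G contains the cycle 4–1–3–6–4, so G is not a forest; only forests have treewidth ≤ 1, hence tw(G) ≥ 2. Hence tw(G) = 2 exactly.

Treewidth 2.
Bags: B1 = {1, 3, 4}  B2 = {3, 4, 6}  B3 = {3, 4, 5}  B4 = {2, 3, 4}
Tree: B1–B2, B2–B3, B3–B4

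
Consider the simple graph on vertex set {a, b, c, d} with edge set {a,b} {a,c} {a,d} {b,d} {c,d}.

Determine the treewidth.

A width-2 tree decomposition is:
Bags: B1 = {a, b, d}  B2 = {a, c, d}
Tree: B1–B2
The largest bag has 3 vertices, giving width 2; this decomposition certifies tw(G) ≤ 2. For the lower bound, the 3 vertices {a, c, d} are pairwise adjacent, and any tree decomposition puts a clique entirely inside one bag — forcing width ≥ 2. Hence tw(G) = 2 exactly.

2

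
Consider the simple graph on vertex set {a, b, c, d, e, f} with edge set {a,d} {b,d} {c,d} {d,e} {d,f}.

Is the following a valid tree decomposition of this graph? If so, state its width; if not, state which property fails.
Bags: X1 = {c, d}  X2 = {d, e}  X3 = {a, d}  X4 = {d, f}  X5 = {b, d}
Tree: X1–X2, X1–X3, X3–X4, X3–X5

Checking the three conditions: (i) the bags cover all of {a, b, c, d, e, f}; (ii) for each edge, some bag contains both endpoints; (iii) the bags containing any fixed vertex form a subtree. All hold, so the decomposition is valid with width 2 − 1 = 1.

Yes; width 1.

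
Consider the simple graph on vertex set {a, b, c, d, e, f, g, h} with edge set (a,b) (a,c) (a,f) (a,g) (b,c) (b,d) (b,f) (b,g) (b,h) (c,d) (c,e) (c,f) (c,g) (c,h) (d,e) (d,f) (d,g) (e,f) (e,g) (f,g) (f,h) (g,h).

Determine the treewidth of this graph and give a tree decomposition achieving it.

Every bag has size at most 5, so the width is 5 − 1 = 4 and tw(G) ≤ 4. On the other hand G contains the 5-clique {c, d, e, f, g}. A clique must lie in a single bag of any decomposition, so no decomposition can have width below 4. Therefore the treewidth is 4.

Treewidth 4.
One optimal decomposition is:
Bags: B1 = {b, c, d, f, g}  B2 = {a, b, c, f, g}  B3 = {b, c, f, g, h}  B4 = {c, d, e, f, g}
Tree: B1–B2, B2–B3, B1–B4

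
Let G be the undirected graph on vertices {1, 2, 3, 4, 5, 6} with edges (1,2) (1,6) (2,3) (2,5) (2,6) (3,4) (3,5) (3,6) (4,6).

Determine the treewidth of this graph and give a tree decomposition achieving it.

Every bag has size at most 3, so the width is 3 − 1 = 2 and tw(G) ≤ 2. Conversely, {1, 2, 6} is a clique of size 3, and the vertices of any clique must share a bag in every tree decomposition; so some bag has ≥ 3 vertices and tw(G) ≥ 2. Therefore the treewidth is 2.

Treewidth 2.
Bags: B1 = {2, 3, 5}  B2 = {2, 3, 6}  B3 = {3, 4, 6}  B4 = {1, 2, 6}
Tree: B1–B2, B2–B3, B2–B4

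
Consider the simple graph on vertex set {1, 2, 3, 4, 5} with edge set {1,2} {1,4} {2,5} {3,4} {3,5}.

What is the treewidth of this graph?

A width-2 tree decomposition is:
Bags: B1 = {2, 3, 5}  B2 = {2, 3, 4}  B3 = {1, 2, 4}
Tree: B1–B2, B2–B3
The largest bag has 3 vertices, giving width 2; this decomposition certifies tw(G) ≤ 2. Since 2–5–3–4–1–2 is a cycle in G, G is not acyclic. Forests are exactly the graphs of treewidth ≤ 1, so tw(G) ≥ 2. Combining the bounds, tw(G) = 2.

2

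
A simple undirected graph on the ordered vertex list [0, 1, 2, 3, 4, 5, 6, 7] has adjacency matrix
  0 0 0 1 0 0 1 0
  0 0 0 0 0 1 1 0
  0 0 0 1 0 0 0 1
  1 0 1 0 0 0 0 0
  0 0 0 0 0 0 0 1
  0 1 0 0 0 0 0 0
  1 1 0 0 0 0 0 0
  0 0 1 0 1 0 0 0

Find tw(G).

1

A width-1 tree decomposition is:
Bags: B1 = {1, 5}  B2 = {1, 6}  B3 = {0, 6}  B4 = {0, 3}  B5 = {2, 3}  B6 = {2, 7}  B7 = {4, 7}
Tree: B1–B2, B2–B3, B3–B4, B4–B5, B5–B6, B6–B7
Every bag has size at most 2, so the width is 2 − 1 = 1 and tw(G) ≤ 1. Since G has at least one edge (e.g. 5–1), it is not an edgeless graph, so tw(G) ≥ 1. Hence tw(G) = 1 exactly.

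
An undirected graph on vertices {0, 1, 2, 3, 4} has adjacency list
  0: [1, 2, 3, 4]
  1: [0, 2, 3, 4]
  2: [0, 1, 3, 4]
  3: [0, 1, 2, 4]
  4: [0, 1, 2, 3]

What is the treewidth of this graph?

A width-4 tree decomposition is:
Bags: B1 = {0, 1, 2, 3, 4}
Tree: (single bag)
With just one bag of size 5, the width is 5 − 1 = 4, so tw(G) ≤ 4. For the lower bound, the 5 vertices {0, 1, 2, 3, 4} are pairwise adjacent, and any tree decomposition puts a clique entirely inside one bag — forcing width ≥ 4. The upper and lower bounds meet at 4, so that is the treewidth.

4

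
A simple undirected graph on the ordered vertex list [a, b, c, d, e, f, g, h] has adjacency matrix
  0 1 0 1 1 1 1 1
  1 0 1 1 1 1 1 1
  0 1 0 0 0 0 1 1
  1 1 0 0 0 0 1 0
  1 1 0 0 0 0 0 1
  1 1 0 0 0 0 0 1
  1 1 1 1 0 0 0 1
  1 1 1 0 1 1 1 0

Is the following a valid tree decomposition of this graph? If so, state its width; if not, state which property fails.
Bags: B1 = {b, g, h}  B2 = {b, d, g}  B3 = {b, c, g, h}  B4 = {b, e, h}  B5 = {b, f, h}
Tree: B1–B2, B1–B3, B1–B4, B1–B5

A tree decomposition must satisfy three properties: every vertex lies in some bag; for every edge, both endpoints lie together in some bag; and for every vertex, the bags containing it form a connected subtree. Here vertex a appears in no bag, so the decomposition is invalid.

No — vertex a appears in no bag.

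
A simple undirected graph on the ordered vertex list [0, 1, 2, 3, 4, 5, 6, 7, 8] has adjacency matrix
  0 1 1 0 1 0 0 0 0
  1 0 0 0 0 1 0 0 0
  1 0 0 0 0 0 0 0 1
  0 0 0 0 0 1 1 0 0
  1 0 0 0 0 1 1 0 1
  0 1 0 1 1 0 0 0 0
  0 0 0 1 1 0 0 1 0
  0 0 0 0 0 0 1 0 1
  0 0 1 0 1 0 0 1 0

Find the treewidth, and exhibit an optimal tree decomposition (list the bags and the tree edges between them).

The largest bag has 4 vertices, giving width 3; this decomposition certifies tw(G) ≤ 3. For the lower bound: the 4 vertex sets {3,6,7}, {8}, {4}, {0,1,2,5} are disjoint, each induces a connected subgraph, and every pair is joined by at least one edge of G. Contracting each set to a single vertex therefore yields K_{4} as a minor, and since treewidth is minor-monotone, tw(G) ≥ tw(K_{4}) = 3. The upper and lower bounds meet at 3, so that is the treewidth.

Treewidth 3.
One optimal decomposition is:
Bags: B1 = {3, 6, 7, 8}  B2 = {3, 4, 6, 8}  B3 = {3, 4, 5, 8}  B4 = {2, 4, 5, 8}  B5 = {0, 2, 4, 5}  B6 = {0, 1, 2, 5}
Tree: B1–B2, B2–B3, B3–B4, B4–B5, B5–B6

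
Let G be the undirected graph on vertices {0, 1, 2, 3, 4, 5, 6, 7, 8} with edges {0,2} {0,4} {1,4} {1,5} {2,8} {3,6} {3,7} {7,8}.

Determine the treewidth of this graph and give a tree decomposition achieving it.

Each bag holds 2 vertices, so the decomposition has width 1, which upper-bounds the treewidth. Any graph with an edge has treewidth ≥ 1, and G has the edge 5–1. Combining the bounds, tw(G) = 1.

Treewidth 1.
One such decomposition:
Bags: B1 = {1, 5}  B2 = {1, 4}  B3 = {0, 4}  B4 = {0, 2}  B5 = {2, 8}  B6 = {7, 8}  B7 = {3, 7}  B8 = {3, 6}
Tree: B1–B2, B2–B3, B3–B4, B4–B5, B5–B6, B6–B7, B7–B8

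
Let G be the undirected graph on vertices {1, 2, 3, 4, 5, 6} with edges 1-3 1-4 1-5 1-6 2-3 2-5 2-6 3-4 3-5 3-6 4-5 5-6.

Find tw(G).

A width-3 tree decomposition is:
Bags: B1 = {1, 3, 5, 6}  B2 = {2, 3, 5, 6}  B3 = {1, 3, 4, 5}
Tree: B1–B2, B1–B3
The largest bag has 4 vertices, giving width 3; this decomposition certifies tw(G) ≤ 3. For the lower bound, the 4 vertices {1, 3, 4, 5} are pairwise adjacent, and any tree decomposition puts a clique entirely inside one bag — forcing width ≥ 3. Therefore the treewidth is 3.

3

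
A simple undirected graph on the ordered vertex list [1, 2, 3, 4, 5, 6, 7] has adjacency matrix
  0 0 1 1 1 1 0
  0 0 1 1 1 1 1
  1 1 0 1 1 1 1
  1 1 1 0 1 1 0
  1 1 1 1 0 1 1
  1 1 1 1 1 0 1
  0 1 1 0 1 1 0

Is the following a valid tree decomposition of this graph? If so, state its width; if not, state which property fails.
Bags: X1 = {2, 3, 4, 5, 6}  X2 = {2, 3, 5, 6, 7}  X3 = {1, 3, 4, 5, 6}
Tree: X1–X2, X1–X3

Vertex coverage: the bags together contain {1, 2, 3, 4, 5, 6, 7}, the full vertex set. Edge coverage: each edge of G has both endpoints in at least one bag. Running intersection: for every vertex, the bags containing it form a connected subtree. All three properties hold, so this is a valid tree decomposition of width max|bag| − 1 = 4, and hence tw(G) ≤ 4.

Yes; width 4.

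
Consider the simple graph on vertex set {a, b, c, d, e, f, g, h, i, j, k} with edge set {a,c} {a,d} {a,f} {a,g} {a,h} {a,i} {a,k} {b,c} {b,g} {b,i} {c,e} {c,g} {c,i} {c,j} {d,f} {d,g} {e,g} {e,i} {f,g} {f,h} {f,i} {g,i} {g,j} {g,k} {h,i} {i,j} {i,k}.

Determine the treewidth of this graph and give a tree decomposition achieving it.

Treewidth 3.
One such decomposition:
Bags: B1 = {c, e, g, i}  B2 = {a, c, g, i}  B3 = {c, g, i, j}  B4 = {b, c, g, i}  B5 = {a, g, i, k}  B6 = {a, f, g, i}  B7 = {a, f, h, i}  B8 = {a, d, f, g}
Tree: B1–B2, B2–B3, B3–B4, B2–B5, B5–B6, B6–B7, B6–B8

The largest bag has 4 vertices, giving width 3; this decomposition certifies tw(G) ≤ 3. Conversely, {a, d, f, g} is a clique of size 4, and the vertices of any clique must share a bag in every tree decomposition; so some bag has ≥ 4 vertices and tw(G) ≥ 3. The upper and lower bounds meet at 3, so that is the treewidth.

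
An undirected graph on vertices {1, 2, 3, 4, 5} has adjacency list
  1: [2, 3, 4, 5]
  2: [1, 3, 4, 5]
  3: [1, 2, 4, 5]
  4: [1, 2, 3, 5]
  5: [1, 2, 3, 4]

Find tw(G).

A width-4 tree decomposition is:
Bags: B1 = {1, 2, 3, 4, 5}
Tree: (single bag)
A single bag containing all 5 vertices is trivially a valid decomposition of width 4. On the other hand G contains the 5-clique {1, 2, 3, 4, 5}. A clique must lie in a single bag of any decomposition, so no decomposition can have width below 4. Combining the bounds, tw(G) = 4.

4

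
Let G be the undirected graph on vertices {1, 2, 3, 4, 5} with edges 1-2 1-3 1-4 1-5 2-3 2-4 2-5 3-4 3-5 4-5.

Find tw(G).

A width-4 tree decomposition is:
Bags: B1 = {1, 2, 3, 4, 5}
Tree: (single bag)
A single bag containing all 5 vertices is trivially a valid decomposition of width 4. For the lower bound, the 5 vertices {1, 2, 3, 4, 5} are pairwise adjacent, and any tree decomposition puts a clique entirely inside one bag — forcing width ≥ 4. The upper and lower bounds meet at 4, so that is the treewidth.

4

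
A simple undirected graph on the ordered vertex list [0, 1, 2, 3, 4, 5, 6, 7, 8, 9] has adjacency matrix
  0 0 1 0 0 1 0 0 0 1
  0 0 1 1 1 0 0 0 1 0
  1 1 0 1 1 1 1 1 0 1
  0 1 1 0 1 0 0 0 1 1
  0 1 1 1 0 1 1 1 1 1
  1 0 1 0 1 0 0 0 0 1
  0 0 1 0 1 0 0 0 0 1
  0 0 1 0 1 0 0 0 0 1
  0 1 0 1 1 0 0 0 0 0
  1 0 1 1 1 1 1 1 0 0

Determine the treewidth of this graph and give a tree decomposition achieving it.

Treewidth 3.
One such decomposition:
Bags: B1 = {2, 3, 4, 9}  B2 = {1, 2, 3, 4}  B3 = {1, 3, 4, 8}  B4 = {2, 4, 7, 9}  B5 = {2, 4, 5, 9}  B6 = {0, 2, 5, 9}  B7 = {2, 4, 6, 9}
Tree: B1–B2, B2–B3, B1–B4, B4–B5, B5–B6, B1–B7

The largest bag has 4 vertices, giving width 3; this decomposition certifies tw(G) ≤ 3. For the lower bound, the 4 vertices {1, 3, 4, 8} are pairwise adjacent, and any tree decomposition puts a clique entirely inside one bag — forcing width ≥ 3. Therefore the treewidth is 3.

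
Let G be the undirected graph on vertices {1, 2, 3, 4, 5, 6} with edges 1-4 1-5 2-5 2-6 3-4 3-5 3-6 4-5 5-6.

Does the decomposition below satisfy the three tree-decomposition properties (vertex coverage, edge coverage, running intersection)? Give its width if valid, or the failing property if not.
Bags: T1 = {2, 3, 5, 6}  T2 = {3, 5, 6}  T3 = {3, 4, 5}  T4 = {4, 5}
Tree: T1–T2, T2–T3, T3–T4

No — vertex 1 appears in no bag.

A tree decomposition must satisfy three properties: every vertex lies in some bag; for every edge, both endpoints lie together in some bag; and for every vertex, the bags containing it form a connected subtree. Here vertex 1 appears in no bag, so the decomposition is invalid.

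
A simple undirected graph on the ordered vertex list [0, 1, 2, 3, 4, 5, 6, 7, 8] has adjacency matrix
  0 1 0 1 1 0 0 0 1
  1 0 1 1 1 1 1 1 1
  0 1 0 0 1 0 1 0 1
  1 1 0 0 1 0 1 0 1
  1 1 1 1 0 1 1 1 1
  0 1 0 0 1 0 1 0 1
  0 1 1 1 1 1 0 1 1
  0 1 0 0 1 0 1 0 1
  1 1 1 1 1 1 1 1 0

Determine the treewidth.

4

A width-4 tree decomposition is:
Bags: B1 = {1, 3, 4, 6, 8}  B2 = {1, 4, 5, 6, 8}  B3 = {0, 1, 3, 4, 8}  B4 = {1, 2, 4, 6, 8}  B5 = {1, 4, 6, 7, 8}
Tree: B1–B2, B1–B3, B2–B4, B1–B5
Every bag has size at most 5, so the width is 5 − 1 = 4 and tw(G) ≤ 4. On the other hand G contains the 5-clique {0, 1, 3, 4, 8}. A clique must lie in a single bag of any decomposition, so no decomposition can have width below 4. Hence tw(G) = 4 exactly.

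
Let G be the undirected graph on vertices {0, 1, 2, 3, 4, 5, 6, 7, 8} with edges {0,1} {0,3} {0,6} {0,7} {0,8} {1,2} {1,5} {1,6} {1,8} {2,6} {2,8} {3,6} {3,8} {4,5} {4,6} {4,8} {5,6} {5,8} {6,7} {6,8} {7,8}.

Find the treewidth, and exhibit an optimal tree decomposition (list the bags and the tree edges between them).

Treewidth 3.
One such decomposition:
Bags: B1 = {1, 5, 6, 8}  B2 = {0, 1, 6, 8}  B3 = {4, 5, 6, 8}  B4 = {0, 6, 7, 8}  B5 = {0, 3, 6, 8}  B6 = {1, 2, 6, 8}
Tree: B1–B2, B1–B3, B2–B4, B4–B5, B2–B6

Every bag has size at most 4, so the width is 4 − 1 = 3 and tw(G) ≤ 3. On the other hand G contains the 4-clique {0, 1, 6, 8}. A clique must lie in a single bag of any decomposition, so no decomposition can have width below 3. Therefore the treewidth is 3.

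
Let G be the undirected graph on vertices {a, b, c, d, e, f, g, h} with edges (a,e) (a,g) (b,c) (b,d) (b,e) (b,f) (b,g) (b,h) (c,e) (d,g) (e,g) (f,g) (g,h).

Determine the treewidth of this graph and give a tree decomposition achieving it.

Treewidth 2.
One such decomposition:
Bags: B1 = {b, e, g}  B2 = {b, f, g}  B3 = {b, d, g}  B4 = {b, g, h}  B5 = {a, e, g}  B6 = {b, c, e}
Tree: B1–B2, B2–B3, B3–B4, B1–B5, B1–B6

Each bag holds 3 vertices, so the decomposition has width 2, which upper-bounds the treewidth. On the other hand G contains the 3-clique {a, e, g}. A clique must lie in a single bag of any decomposition, so no decomposition can have width below 2. Hence tw(G) = 2 exactly.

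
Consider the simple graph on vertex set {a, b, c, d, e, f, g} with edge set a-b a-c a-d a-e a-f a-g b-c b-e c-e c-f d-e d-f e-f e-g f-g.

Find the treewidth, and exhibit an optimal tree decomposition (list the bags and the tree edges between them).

Treewidth 3.
One optimal decomposition is:
Bags: B1 = {a, e, f, g}  B2 = {a, d, e, f}  B3 = {a, c, e, f}  B4 = {a, b, c, e}
Tree: B1–B2, B1–B3, B3–B4

Each bag holds 4 vertices, so the decomposition has width 3, which upper-bounds the treewidth. Conversely, {a, d, e, f} is a clique of size 4, and the vertices of any clique must share a bag in every tree decomposition; so some bag has ≥ 4 vertices and tw(G) ≥ 3. Hence tw(G) = 3 exactly.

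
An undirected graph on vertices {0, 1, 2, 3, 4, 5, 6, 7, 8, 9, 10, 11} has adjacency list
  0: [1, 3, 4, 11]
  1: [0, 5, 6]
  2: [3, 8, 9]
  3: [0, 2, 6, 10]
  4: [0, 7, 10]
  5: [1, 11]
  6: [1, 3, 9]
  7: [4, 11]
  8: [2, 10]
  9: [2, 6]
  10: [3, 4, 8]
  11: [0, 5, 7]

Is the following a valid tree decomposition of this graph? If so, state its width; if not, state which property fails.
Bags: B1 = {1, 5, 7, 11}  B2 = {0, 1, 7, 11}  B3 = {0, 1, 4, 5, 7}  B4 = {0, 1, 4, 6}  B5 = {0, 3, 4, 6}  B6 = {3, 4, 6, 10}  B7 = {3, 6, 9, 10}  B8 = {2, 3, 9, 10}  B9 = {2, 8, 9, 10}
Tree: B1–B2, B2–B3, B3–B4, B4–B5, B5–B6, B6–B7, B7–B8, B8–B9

No — bags containing vertex 5 are not connected in the tree.

A tree decomposition must satisfy three properties: every vertex lies in some bag; for every edge, both endpoints lie together in some bag; and for every vertex, the bags containing it form a connected subtree. Here bags containing vertex 5 are not connected in the tree, so the decomposition is invalid.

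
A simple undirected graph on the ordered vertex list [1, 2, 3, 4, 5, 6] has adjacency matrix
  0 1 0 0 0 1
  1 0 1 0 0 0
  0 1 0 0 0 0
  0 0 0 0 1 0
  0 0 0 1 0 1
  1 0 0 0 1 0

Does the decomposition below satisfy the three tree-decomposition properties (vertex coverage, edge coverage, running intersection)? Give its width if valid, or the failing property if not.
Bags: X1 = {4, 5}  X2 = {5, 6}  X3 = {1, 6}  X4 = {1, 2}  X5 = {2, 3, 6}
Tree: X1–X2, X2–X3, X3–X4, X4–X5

No — bags containing vertex 6 are not connected in the tree.

A tree decomposition must satisfy three properties: every vertex lies in some bag; for every edge, both endpoints lie together in some bag; and for every vertex, the bags containing it form a connected subtree. Here bags containing vertex 6 are not connected in the tree, so the decomposition is invalid.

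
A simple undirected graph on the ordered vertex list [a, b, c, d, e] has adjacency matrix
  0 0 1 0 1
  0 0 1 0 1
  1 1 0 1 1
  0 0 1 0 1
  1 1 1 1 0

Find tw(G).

A width-2 tree decomposition is:
Bags: B1 = {b, c, e}  B2 = {c, d, e}  B3 = {a, c, e}
Tree: B1–B2, B1–B3
Each bag holds 3 vertices, so the decomposition has width 2, which upper-bounds the treewidth. For the lower bound, the 3 vertices {c, d, e} are pairwise adjacent, and any tree decomposition puts a clique entirely inside one bag — forcing width ≥ 2. Combining the bounds, tw(G) = 2.

2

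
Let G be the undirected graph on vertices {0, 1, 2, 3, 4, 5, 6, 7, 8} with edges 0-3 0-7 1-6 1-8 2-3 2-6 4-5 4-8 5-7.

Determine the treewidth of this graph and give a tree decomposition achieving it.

Treewidth 2.
Bags: B1 = {0, 3, 7}  B2 = {3, 5, 7}  B3 = {3, 4, 5}  B4 = {3, 4, 8}  B5 = {1, 3, 8}  B6 = {1, 3, 6}  B7 = {2, 3, 6}
Tree: B1–B2, B2–B3, B3–B4, B4–B5, B5–B6, B6–B7

Every bag has size at most 3, so the width is 3 − 1 = 2 and tw(G) ≤ 2. The edges 3–0–7–5–4–8–1–6–2–3 form a cycle, so G is not a tree and its treewidth is at least 2. Therefore the treewidth is 2.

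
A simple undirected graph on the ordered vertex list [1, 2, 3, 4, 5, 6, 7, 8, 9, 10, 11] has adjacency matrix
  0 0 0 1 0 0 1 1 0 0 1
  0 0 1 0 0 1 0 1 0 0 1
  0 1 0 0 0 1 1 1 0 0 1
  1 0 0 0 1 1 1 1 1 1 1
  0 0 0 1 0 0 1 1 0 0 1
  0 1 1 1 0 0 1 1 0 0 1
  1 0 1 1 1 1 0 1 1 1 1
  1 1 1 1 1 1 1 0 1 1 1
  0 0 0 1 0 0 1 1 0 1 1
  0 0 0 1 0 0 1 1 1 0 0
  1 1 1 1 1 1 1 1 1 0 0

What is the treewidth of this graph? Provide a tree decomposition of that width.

The largest bag has 5 vertices, giving width 4; this decomposition certifies tw(G) ≤ 4. Conversely, {2, 3, 6, 8, 11} is a clique of size 5, and the vertices of any clique must share a bag in every tree decomposition; so some bag has ≥ 5 vertices and tw(G) ≥ 4. Combining the bounds, tw(G) = 4.

Treewidth 4.
One such decomposition:
Bags: B1 = {4, 7, 8, 9, 11}  B2 = {4, 6, 7, 8, 11}  B3 = {4, 7, 8, 9, 10}  B4 = {3, 6, 7, 8, 11}  B5 = {1, 4, 7, 8, 11}  B6 = {2, 3, 6, 8, 11}  B7 = {4, 5, 7, 8, 11}
Tree: B1–B2, B1–B3, B2–B4, B2–B5, B4–B6, B2–B7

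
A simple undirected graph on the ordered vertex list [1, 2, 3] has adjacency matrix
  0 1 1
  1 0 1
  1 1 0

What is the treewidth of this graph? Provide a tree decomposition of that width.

With just one bag of size 3, the width is 3 − 1 = 2, so tw(G) ≤ 2. On the other hand G contains the 3-clique {1, 2, 3}. A clique must lie in a single bag of any decomposition, so no decomposition can have width below 2. Therefore the treewidth is 2.

Treewidth 2.
One such decomposition:
Bags: B1 = {1, 2, 3}
Tree: (single bag)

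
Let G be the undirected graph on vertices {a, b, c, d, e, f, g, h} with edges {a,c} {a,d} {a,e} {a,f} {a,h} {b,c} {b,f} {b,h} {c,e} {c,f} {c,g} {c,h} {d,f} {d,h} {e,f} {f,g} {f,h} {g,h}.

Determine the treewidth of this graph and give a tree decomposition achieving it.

Every bag has size at most 4, so the width is 4 − 1 = 3 and tw(G) ≤ 3. On the other hand G contains the 4-clique {a, c, e, f}. A clique must lie in a single bag of any decomposition, so no decomposition can have width below 3. Hence tw(G) = 3 exactly.

Treewidth 3.
One optimal decomposition is:
Bags: B1 = {a, d, f, h}  B2 = {a, c, f, h}  B3 = {b, c, f, h}  B4 = {c, f, g, h}  B5 = {a, c, e, f}
Tree: B1–B2, B2–B3, B3–B4, B2–B5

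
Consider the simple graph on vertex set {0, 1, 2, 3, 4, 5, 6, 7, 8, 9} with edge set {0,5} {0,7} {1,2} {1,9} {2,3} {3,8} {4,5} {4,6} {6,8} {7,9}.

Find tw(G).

A width-2 tree decomposition is:
Bags: B1 = {0, 4, 5}  B2 = {0, 4, 7}  B3 = {4, 7, 9}  B4 = {1, 4, 9}  B5 = {1, 2, 4}  B6 = {2, 3, 4}  B7 = {3, 4, 8}  B8 = {4, 6, 8}
Tree: B1–B2, B2–B3, B3–B4, B4–B5, B5–B6, B6–B7, B7–B8
Every bag has size at most 3, so the width is 3 − 1 = 2 and tw(G) ≤ 2. The edges 4–5–0–7–9–1–2–3–8–6–4 form a cycle, so G is not a tree and its treewidth is at least 2. Therefore the treewidth is 2.

2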